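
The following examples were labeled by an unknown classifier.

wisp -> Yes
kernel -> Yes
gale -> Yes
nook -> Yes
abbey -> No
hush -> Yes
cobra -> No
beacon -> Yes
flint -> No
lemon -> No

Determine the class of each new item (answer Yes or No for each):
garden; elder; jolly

The simplest hypothesis consistent with all the labels is: even length.
garden — length 6, hence Yes.
elder — length 5, hence No.
jolly — length 5, hence No.

Yes, No, No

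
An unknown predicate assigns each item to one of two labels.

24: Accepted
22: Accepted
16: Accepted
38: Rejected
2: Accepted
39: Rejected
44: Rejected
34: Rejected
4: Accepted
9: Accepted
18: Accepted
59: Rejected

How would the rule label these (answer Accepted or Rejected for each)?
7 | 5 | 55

Accepted, Accepted, Rejected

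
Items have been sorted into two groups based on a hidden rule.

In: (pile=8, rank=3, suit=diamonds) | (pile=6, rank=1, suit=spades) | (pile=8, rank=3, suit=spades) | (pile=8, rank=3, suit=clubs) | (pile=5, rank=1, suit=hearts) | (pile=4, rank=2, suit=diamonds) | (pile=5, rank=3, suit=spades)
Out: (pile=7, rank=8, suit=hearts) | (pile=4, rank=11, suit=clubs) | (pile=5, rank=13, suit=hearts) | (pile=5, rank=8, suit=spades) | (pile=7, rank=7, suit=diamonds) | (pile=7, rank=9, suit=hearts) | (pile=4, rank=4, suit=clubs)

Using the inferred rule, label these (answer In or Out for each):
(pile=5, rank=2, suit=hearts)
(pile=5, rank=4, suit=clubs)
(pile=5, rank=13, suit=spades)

In, Out, Out

A rule that fits every label: rank ≤ 3 — true of each 'In' example, false of each 'Out' one.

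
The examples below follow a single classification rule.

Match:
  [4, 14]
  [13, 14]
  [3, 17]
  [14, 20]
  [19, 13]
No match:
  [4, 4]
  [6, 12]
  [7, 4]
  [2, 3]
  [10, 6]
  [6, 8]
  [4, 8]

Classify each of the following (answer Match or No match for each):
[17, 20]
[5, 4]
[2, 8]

Match, No match, No match

All 'Match' examples share one property — second ≥ 13 — and every 'No match' example lacks it.
[17, 20] — second 20, hence Match. [5, 4] — second 4, hence No match. [2, 8] — second 8, hence No match.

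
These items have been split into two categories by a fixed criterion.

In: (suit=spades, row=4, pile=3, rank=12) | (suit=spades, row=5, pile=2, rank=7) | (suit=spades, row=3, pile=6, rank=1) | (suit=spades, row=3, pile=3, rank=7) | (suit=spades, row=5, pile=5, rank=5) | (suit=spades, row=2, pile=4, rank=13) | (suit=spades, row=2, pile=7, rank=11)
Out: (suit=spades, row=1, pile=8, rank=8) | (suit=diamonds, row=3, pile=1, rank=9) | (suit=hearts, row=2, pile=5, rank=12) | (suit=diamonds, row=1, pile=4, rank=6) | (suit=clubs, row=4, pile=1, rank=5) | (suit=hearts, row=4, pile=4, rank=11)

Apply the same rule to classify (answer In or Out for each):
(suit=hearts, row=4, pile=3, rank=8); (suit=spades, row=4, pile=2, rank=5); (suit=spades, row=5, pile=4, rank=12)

The classifier is using: suit is spades AND row ≥ 2.
(suit=hearts, row=4, pile=3, rank=8): Out (suit is hearts, row = 4).
(suit=spades, row=4, pile=2, rank=5): In (suit is spades, row = 4).
(suit=spades, row=5, pile=4, rank=12): In (suit is spades, row = 5).

Out, In, In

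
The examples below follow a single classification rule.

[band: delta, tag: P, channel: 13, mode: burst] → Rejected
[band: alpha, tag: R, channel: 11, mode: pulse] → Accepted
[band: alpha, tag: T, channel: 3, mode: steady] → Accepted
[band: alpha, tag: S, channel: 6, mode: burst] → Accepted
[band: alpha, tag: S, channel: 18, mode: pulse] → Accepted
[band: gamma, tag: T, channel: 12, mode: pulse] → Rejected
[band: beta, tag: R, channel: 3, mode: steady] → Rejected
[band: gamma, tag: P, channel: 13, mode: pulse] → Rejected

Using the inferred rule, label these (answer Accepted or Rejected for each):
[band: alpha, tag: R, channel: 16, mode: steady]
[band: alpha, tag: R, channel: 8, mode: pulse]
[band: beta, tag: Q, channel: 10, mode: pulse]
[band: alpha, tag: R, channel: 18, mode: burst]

Accepted, Accepted, Rejected, Accepted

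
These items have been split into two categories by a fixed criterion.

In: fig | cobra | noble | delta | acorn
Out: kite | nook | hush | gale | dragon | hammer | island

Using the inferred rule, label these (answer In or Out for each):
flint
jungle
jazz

In, Out, Out

The simplest hypothesis consistent with all the labels is: odd length.
In: flint, since length 5.
Out: jungle, since length 6.
Out: jazz, since length 4.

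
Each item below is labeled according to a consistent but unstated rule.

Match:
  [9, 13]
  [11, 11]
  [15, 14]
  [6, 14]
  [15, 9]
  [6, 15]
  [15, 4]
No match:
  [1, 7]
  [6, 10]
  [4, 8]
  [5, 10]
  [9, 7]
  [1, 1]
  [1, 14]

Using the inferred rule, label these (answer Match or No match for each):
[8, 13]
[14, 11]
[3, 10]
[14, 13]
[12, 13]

Match, Match, No match, Match, Match

The common property of the 'Match' items is: sum ≥ 19. No 'No match' item has it.
[8, 13] — 8+13 = 21, hence Match.
[14, 11] — 14+11 = 25, hence Match.
[3, 10] — 3+10 = 13, hence No match.
[14, 13] — 14+13 = 27, hence Match.
[12, 13] — 12+13 = 25, hence Match.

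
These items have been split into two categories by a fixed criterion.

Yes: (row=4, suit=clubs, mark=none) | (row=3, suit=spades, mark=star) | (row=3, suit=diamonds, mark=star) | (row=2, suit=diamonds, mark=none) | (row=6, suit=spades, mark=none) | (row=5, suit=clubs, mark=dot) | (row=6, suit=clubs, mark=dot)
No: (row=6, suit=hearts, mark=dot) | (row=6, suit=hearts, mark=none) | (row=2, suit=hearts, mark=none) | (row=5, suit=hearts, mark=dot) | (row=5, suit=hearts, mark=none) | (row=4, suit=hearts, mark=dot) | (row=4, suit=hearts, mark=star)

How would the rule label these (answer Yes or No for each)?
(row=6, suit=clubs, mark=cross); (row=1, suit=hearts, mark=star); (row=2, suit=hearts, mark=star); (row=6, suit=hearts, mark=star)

Yes, No, No, No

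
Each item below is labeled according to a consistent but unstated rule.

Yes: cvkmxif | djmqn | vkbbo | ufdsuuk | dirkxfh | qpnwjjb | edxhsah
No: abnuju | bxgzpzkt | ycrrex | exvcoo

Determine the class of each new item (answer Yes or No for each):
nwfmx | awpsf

Yes, Yes

A rule that fits every label: odd length — true of each 'Yes' example, false of each 'No' one.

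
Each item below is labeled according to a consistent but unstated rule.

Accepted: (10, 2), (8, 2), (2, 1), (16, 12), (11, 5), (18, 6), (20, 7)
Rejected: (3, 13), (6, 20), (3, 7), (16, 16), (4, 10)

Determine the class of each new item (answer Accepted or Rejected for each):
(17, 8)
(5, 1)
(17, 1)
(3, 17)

Accepted, Accepted, Accepted, Rejected

Comparing the two groups points to one rule — first > second.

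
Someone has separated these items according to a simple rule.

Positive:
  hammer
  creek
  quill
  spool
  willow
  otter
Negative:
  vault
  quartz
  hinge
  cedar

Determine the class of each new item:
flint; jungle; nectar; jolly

The rule appears to be: has a double letter.

Negative, Negative, Negative, Positive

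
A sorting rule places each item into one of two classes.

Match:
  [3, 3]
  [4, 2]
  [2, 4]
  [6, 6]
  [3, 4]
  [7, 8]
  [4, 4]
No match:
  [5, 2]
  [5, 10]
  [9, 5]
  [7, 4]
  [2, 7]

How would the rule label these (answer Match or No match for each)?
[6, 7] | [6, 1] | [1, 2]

One predicate separates the groups cleanly: |first − second| ≤ 2.
[6, 7]: |6−7| = 1 — has this property, so Match.
[6, 1]: |6−1| = 5 — lacks this property, so No match.
[1, 2]: |1−2| = 1 — has this property, so Match.

Match, No match, Match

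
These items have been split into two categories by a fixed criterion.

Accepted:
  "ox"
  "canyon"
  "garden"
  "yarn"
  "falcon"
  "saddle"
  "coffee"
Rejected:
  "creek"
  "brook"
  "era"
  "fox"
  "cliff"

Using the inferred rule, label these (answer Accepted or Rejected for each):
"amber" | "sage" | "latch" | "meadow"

Rejected, Accepted, Rejected, Accepted

Every 'Accepted' example satisfies: even length. None of the 'Rejected' examples do.
"amber": Rejected (length 5).
"sage": Accepted (length 4).
"latch": Rejected (length 5).
"meadow": Accepted (length 6).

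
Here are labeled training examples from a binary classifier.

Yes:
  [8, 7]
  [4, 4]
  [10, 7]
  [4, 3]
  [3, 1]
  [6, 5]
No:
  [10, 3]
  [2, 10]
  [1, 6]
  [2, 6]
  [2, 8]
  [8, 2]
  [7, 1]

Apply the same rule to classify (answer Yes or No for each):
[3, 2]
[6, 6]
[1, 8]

The common property of the 'Yes' items is: |first − second| ≤ 3. No 'No' item has it.

Yes, Yes, No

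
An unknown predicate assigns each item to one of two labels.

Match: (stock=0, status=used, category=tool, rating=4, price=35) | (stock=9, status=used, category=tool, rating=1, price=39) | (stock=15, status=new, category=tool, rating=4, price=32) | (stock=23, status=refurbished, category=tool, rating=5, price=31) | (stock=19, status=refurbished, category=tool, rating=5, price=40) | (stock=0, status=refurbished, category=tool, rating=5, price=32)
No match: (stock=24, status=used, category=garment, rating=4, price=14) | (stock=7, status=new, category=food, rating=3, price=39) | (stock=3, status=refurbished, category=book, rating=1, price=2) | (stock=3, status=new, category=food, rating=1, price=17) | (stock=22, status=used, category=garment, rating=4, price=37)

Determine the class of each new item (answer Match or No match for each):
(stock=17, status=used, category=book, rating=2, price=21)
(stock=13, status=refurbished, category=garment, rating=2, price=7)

The simplest hypothesis consistent with all the labels is: category is tool.
(stock=17, status=used, category=book, rating=2, price=21) — category is book, hence No match.
(stock=13, status=refurbished, category=garment, rating=2, price=7) — category is garment, hence No match.

No match, No match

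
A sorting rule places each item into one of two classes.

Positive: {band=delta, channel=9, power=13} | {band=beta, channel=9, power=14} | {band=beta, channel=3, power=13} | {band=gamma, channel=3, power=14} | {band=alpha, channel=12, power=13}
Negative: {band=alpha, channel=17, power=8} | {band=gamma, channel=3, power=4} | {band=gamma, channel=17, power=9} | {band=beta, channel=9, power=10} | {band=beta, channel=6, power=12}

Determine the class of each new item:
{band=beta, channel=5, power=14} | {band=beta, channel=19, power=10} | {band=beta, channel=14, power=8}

'Positive' ⟺ power ≥ 13.
{band=beta, channel=5, power=14}: power = 14, passes → Positive. {band=beta, channel=19, power=10}: power = 10, fails this test → Negative. {band=beta, channel=14, power=8}: power = 8, fails this test → Negative.

Positive, Negative, Negative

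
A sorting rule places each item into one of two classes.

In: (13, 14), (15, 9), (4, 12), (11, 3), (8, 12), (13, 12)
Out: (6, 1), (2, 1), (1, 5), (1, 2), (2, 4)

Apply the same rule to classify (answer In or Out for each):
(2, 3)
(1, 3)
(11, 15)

Out, Out, In

A rule that fits every label: sum ≥ 14 — true of each 'In' example, false of each 'Out' one.
(2, 3): 2+3 = 5 — lacks this property, so Out.
(1, 3): 1+3 = 4 — lacks this property, so Out.
(11, 15): 11+15 = 26 — matches, so In.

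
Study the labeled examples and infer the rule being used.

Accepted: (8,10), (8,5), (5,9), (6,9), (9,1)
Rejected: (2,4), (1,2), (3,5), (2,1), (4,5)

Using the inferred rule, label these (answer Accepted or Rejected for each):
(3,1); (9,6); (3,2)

Rejected, Accepted, Rejected

Every 'Accepted' example satisfies: sum ≥ 10. None of the 'Rejected' examples do.
(3,1) — 3+1 = 4, hence Rejected. (9,6) — 9+6 = 15, hence Accepted. (3,2) — 3+2 = 5, hence Rejected.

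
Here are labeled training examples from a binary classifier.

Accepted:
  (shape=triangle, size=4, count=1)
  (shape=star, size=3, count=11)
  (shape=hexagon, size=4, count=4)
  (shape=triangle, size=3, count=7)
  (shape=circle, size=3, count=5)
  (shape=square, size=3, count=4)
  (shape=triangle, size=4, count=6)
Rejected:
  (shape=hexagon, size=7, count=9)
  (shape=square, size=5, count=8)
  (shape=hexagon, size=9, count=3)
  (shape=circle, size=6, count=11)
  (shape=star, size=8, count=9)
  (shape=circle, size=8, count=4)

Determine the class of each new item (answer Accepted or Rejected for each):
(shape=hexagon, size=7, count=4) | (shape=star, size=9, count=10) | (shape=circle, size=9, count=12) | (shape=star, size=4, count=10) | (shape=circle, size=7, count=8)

The pattern is that an item is 'Accepted' exactly when: size ≤ 4.
Rejected: (shape=hexagon, size=7, count=4), since size = 7. Rejected: (shape=star, size=9, count=10), since size = 9. Rejected: (shape=circle, size=9, count=12), since size = 9. Accepted: (shape=star, size=4, count=10), since size = 4. Rejected: (shape=circle, size=7, count=8), since size = 7.

Rejected, Rejected, Rejected, Accepted, Rejected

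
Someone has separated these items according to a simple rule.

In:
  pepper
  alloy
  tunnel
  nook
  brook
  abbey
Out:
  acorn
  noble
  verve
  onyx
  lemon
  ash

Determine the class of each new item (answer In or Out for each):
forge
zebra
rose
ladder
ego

Out, Out, Out, In, Out

The rule appears to be: has a double letter.
forge — no doubled letter, hence Out.
zebra — no doubled letter, hence Out.
rose — no doubled letter, hence Out.
ladder — 'dd' doubled, hence In.
ego — no doubled letter, hence Out.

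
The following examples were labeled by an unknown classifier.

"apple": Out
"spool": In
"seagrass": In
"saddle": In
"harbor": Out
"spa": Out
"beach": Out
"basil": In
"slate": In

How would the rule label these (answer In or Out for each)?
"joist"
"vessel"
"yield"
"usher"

In, In, Out, In

The simplest hypothesis consistent with all the labels is: length ≥ 5 AND contains 's'.
"joist" — length 5, has 's', hence In. "vessel" — length 6, has 's', hence In. "yield" — length 5, no 's', hence Out. "usher" — length 5, has 's', hence In.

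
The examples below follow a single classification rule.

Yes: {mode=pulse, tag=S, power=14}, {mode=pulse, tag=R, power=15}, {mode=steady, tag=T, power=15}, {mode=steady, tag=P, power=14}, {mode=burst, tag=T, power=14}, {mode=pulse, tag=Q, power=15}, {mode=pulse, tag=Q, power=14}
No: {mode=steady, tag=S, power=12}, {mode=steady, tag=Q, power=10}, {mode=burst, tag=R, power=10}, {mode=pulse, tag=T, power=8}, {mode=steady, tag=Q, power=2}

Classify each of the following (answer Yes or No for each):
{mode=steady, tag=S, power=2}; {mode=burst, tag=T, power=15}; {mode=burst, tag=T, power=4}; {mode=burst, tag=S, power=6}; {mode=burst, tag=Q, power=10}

The common property of the 'Yes' items is: power ≥ 14. No 'No' item has it.
{mode=steady, tag=S, power=2}: power = 2, fails the rule → No. {mode=burst, tag=T, power=15}: power = 15, matches → Yes. {mode=burst, tag=T, power=4}: power = 4, fails the rule → No. {mode=burst, tag=S, power=6}: power = 6, fails the rule → No. {mode=burst, tag=Q, power=10}: power = 10, fails the rule → No.

No, Yes, No, No, No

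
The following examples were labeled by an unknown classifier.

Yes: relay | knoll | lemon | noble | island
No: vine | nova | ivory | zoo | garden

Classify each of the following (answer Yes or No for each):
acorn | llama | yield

Looking at the examples, the only property every 'Yes' case has and every 'No' case lacks is: contains 'l'.
acorn: no 'l' — fails the rule, so No.
llama: has 'l' — fits, so Yes.
yield: has 'l' — fits, so Yes.

No, Yes, Yes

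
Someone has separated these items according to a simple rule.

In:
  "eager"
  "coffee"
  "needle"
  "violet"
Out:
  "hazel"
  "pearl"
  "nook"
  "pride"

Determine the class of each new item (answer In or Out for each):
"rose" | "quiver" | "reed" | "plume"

'In' ⟺ has ≥ 3 vowels.
"rose": 2 vowels, does not satisfy this → Out.
"quiver": 3 vowels, satisfies this → In.
"reed": 2 vowels, does not satisfy this → Out.
"plume": 2 vowels, does not satisfy this → Out.

Out, In, Out, Out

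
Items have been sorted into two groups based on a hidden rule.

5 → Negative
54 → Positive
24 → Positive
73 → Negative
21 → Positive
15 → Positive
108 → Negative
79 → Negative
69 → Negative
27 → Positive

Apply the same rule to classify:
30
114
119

The distinguishing property — multiple of 3 AND at most 54 — holds for all the 'Positive' cases and none of the 'Negative' cases.
30 — 30 = 3·10, 30 ≤ 54, hence Positive. 114 — 114 = 3·38, 114 > 54, hence Negative. 119 — 119 = 3·39 + 2, 119 > 54, hence Negative.

Positive, Negative, Negative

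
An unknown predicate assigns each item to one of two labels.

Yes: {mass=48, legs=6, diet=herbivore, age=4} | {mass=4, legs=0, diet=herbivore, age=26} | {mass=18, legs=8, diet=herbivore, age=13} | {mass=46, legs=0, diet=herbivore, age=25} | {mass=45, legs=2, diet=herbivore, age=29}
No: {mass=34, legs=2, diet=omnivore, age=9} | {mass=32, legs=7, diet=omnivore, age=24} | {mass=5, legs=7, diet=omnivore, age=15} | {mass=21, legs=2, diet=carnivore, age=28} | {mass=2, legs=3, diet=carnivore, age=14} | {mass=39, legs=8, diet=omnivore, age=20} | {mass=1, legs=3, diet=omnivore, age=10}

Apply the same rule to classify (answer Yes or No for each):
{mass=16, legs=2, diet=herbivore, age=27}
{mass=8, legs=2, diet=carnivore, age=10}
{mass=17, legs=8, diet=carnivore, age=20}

Yes, No, No

A rule that fits every label: diet is herbivore — true of each 'Yes' example, false of each 'No' one.
{mass=16, legs=2, diet=herbivore, age=27} — diet is herbivore, hence Yes. {mass=8, legs=2, diet=carnivore, age=10} — diet is carnivore, hence No. {mass=17, legs=8, diet=carnivore, age=20} — diet is carnivore, hence No.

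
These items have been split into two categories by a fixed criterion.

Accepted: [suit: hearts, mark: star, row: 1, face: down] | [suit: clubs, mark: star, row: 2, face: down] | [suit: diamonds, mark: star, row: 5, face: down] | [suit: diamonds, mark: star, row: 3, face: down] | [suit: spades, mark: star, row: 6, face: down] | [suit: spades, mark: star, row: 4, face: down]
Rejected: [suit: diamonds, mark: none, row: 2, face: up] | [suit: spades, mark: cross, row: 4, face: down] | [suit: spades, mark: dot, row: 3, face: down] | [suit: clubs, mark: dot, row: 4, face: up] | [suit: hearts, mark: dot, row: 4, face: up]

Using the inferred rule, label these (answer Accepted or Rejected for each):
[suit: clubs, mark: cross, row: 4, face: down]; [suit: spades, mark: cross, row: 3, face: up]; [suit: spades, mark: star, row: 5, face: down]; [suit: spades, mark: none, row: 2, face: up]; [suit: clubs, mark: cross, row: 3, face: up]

Rule: mark is star. This holds for each 'Accepted' example and fails for each 'Rejected' one.
[suit: clubs, mark: cross, row: 4, face: down]: Rejected (mark is cross). [suit: spades, mark: cross, row: 3, face: up]: Rejected (mark is cross). [suit: spades, mark: star, row: 5, face: down]: Accepted (mark is star). [suit: spades, mark: none, row: 2, face: up]: Rejected (mark is none). [suit: clubs, mark: cross, row: 3, face: up]: Rejected (mark is cross).

Rejected, Rejected, Accepted, Rejected, Rejected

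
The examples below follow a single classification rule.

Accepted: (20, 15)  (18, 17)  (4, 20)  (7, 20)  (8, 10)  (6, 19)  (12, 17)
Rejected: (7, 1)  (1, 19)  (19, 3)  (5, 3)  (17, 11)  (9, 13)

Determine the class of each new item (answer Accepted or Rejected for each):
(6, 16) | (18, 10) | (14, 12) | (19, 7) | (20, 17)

Accepted, Accepted, Accepted, Rejected, Accepted

Checking candidate rules against both groups, what survives is: product is even.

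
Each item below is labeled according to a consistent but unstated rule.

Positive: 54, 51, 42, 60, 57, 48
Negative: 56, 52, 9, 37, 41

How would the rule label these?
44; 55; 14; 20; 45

'Positive' ⟺ multiple of 3 AND at least 37.
44: Negative (44 = 3·14 + 2, 44 ≥ 37).
55: Negative (55 = 3·18 + 1, 55 ≥ 37).
14: Negative (14 = 3·4 + 2, 14 < 37).
20: Negative (20 = 3·6 + 2, 20 < 37).
45: Positive (45 = 3·15, 45 ≥ 37).

Negative, Negative, Negative, Negative, Positive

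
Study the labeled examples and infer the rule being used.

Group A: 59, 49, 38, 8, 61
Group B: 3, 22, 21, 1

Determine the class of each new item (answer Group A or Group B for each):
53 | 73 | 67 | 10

Group A, Group A, Group A, Group B

'Group A' ⟺ digit sum ≥ 5.
53 — digit sum 5+3 = 8, hence Group A. 73 — digit sum 7+3 = 10, hence Group A. 67 — digit sum 6+7 = 13, hence Group A. 10 — digit sum 1+0 = 1, hence Group B.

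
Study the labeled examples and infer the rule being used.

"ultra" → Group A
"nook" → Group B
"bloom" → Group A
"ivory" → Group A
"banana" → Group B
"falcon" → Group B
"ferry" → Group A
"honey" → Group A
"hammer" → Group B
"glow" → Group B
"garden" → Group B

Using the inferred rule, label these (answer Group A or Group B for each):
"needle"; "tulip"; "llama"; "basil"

Group B, Group A, Group A, Group A

The simplest hypothesis consistent with all the labels is: odd length.
Group B: "needle", since length 6. Group A: "tulip", since length 5. Group A: "llama", since length 5. Group A: "basil", since length 5.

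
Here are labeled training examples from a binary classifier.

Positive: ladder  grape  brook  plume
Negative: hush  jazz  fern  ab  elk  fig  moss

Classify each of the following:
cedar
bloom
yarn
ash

Positive, Positive, Negative, Negative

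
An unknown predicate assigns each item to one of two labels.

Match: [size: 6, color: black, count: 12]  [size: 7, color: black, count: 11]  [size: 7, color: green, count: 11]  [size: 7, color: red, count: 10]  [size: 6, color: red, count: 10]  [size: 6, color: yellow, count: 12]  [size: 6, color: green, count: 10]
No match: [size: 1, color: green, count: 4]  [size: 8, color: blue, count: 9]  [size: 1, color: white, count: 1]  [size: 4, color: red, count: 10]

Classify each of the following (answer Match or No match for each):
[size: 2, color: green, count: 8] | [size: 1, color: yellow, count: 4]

No match, No match

The common property of the 'Match' items is: size ≥ 6 AND size ≤ 7. No 'No match' item has it.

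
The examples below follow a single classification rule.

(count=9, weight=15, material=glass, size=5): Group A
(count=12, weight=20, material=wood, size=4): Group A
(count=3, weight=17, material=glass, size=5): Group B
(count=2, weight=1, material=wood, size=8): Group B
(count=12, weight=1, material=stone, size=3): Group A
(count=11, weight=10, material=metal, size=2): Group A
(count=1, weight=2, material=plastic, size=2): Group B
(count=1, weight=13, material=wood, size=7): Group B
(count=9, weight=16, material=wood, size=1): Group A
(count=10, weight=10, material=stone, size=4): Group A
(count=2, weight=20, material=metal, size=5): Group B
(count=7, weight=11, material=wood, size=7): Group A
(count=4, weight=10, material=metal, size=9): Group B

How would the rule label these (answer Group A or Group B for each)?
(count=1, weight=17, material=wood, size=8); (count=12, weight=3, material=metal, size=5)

Group B, Group A

One predicate separates the groups cleanly: count ≥ 7.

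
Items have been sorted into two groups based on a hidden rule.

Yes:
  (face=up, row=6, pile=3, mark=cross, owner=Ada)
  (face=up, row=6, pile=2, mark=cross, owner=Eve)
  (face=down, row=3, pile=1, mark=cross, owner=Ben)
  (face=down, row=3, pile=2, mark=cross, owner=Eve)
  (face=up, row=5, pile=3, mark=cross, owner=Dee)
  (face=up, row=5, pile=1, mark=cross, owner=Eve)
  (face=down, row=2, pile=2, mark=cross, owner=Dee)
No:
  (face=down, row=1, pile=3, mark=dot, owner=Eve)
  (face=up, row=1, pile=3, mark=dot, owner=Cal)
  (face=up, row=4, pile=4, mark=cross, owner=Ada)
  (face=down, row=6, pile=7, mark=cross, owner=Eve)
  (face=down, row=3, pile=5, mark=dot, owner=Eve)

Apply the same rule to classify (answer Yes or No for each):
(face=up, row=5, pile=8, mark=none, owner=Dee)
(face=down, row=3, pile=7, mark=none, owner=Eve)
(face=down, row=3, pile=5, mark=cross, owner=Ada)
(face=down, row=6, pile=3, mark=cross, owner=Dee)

No, No, No, Yes

All 'Yes' examples share one property — mark is cross AND pile ≤ 3 — and every 'No' example lacks it.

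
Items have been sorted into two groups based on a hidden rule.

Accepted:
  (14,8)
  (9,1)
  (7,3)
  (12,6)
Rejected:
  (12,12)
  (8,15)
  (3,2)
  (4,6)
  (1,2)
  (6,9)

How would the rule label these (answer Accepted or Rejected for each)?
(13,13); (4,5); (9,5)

Rejected, Rejected, Accepted

Every 'Accepted' example satisfies: first > second AND sum is even. None of the 'Rejected' examples do.
(13,13) → 13 = 13, 13+13 = 26 → Rejected. (4,5) → 4 < 5, 4+5 = 9 → Rejected. (9,5) → 9 > 5, 9+5 = 14 → Accepted.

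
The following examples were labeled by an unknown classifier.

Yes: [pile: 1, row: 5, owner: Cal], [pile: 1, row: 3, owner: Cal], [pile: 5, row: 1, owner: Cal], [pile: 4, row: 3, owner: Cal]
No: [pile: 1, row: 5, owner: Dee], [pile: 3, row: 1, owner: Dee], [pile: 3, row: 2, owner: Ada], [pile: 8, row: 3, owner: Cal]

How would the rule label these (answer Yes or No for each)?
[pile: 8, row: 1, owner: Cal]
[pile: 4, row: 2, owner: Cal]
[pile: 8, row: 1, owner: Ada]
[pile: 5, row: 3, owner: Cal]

No, Yes, No, Yes

One predicate separates the groups cleanly: owner is Cal AND pile ≤ 5.
[pile: 8, row: 1, owner: Cal]: No (owner is Cal, pile = 8). [pile: 4, row: 2, owner: Cal]: Yes (owner is Cal, pile = 4). [pile: 8, row: 1, owner: Ada]: No (owner is Ada, pile = 8). [pile: 5, row: 3, owner: Cal]: Yes (owner is Cal, pile = 5).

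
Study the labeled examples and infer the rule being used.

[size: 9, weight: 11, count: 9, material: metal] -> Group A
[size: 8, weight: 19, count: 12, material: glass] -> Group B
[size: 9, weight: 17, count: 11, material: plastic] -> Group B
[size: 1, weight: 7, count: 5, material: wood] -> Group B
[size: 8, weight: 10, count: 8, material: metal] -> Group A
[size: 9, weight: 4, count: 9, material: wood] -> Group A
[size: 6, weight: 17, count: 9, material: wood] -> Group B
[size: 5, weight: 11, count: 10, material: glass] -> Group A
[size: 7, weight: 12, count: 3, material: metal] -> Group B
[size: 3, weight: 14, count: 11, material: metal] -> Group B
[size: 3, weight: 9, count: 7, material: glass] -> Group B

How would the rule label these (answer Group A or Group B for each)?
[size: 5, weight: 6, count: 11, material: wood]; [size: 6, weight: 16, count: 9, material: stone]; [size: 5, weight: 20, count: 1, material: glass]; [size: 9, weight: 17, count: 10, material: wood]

Rule: weight ≤ 11 AND size ≥ 5. This holds for each 'Group A' example and fails for each 'Group B' one.
[size: 5, weight: 6, count: 11, material: wood]: Group A (weight = 6, size = 5).
[size: 6, weight: 16, count: 9, material: stone]: Group B (weight = 16, size = 6).
[size: 5, weight: 20, count: 1, material: glass]: Group B (weight = 20, size = 5).
[size: 9, weight: 17, count: 10, material: wood]: Group B (weight = 17, size = 9).

Group A, Group B, Group B, Group B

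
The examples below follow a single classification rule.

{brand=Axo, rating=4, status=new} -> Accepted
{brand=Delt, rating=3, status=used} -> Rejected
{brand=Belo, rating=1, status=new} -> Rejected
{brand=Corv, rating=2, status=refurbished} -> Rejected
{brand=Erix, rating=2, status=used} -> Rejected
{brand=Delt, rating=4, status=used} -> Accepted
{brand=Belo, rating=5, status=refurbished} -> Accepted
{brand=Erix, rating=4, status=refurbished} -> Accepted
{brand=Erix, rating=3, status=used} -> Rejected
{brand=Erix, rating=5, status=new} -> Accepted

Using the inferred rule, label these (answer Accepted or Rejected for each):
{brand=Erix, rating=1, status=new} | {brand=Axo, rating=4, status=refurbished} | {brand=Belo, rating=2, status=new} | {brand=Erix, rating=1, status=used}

Rejected, Accepted, Rejected, Rejected

One predicate separates the groups cleanly: rating ≥ 4.
{brand=Erix, rating=1, status=new}: rating = 1, does not pass → Rejected. {brand=Axo, rating=4, status=refurbished}: rating = 4, matches → Accepted. {brand=Belo, rating=2, status=new}: rating = 2, does not pass → Rejected. {brand=Erix, rating=1, status=used}: rating = 1, does not pass → Rejected.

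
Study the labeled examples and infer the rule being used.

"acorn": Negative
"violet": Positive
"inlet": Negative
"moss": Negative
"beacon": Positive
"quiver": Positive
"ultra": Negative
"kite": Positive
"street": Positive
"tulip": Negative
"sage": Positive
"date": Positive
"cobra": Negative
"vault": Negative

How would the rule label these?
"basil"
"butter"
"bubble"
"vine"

Negative, Positive, Positive, Positive

A rule that fits every label: even length AND contains 'e' — true of each 'Positive' example, false of each 'Negative' one.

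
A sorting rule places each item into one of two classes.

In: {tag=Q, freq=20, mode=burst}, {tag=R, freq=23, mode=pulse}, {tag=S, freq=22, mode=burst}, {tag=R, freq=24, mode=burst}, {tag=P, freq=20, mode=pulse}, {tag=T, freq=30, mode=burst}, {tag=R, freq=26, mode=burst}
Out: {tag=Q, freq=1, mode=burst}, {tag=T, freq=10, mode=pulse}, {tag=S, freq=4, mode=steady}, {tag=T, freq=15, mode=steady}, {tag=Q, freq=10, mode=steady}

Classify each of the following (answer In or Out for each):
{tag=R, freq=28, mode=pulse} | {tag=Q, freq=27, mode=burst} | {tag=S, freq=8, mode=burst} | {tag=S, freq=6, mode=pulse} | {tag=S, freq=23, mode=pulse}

Rule: freq ≥ 20. This holds for each 'In' example and fails for each 'Out' one.
{tag=R, freq=28, mode=pulse} → freq = 28 → In. {tag=Q, freq=27, mode=burst} → freq = 27 → In. {tag=S, freq=8, mode=burst} → freq = 8 → Out. {tag=S, freq=6, mode=pulse} → freq = 6 → Out. {tag=S, freq=23, mode=pulse} → freq = 23 → In.

In, In, Out, Out, In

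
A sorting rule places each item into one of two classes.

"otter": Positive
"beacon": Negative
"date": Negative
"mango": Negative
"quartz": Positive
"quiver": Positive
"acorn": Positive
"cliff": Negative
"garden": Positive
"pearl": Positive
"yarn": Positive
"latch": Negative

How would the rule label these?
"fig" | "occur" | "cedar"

Negative, Positive, Positive

Checking candidate rules against both groups, what survives is: contains 'r'.
"fig" → no 'r' → Negative.
"occur" → has 'r' → Positive.
"cedar" → has 'r' → Positive.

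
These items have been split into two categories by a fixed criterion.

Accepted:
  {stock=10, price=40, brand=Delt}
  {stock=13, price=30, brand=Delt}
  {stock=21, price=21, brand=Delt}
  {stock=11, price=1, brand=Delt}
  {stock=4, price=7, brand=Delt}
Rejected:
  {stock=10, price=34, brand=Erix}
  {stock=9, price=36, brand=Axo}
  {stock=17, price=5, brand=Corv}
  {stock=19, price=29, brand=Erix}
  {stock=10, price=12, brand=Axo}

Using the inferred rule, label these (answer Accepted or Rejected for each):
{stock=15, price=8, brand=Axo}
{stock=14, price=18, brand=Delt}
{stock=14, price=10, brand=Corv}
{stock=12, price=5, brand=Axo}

Rejected, Accepted, Rejected, Rejected

The classifier is using: brand is Delt.
{stock=15, price=8, brand=Axo}: brand is Axo — fails this test, so Rejected.
{stock=14, price=18, brand=Delt}: brand is Delt — meets the rule, so Accepted.
{stock=14, price=10, brand=Corv}: brand is Corv — fails this test, so Rejected.
{stock=12, price=5, brand=Axo}: brand is Axo — fails this test, so Rejected.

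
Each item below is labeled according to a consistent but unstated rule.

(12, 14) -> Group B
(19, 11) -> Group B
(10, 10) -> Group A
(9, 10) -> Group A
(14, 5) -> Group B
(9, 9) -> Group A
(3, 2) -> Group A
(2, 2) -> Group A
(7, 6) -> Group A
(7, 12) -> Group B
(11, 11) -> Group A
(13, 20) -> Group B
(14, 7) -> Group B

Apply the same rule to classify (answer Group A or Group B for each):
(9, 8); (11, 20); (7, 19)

The rule appears to be: max ≤ 11.
(9, 8) → max 9 → Group A.
(11, 20) → max 20 → Group B.
(7, 19) → max 19 → Group B.

Group A, Group B, Group B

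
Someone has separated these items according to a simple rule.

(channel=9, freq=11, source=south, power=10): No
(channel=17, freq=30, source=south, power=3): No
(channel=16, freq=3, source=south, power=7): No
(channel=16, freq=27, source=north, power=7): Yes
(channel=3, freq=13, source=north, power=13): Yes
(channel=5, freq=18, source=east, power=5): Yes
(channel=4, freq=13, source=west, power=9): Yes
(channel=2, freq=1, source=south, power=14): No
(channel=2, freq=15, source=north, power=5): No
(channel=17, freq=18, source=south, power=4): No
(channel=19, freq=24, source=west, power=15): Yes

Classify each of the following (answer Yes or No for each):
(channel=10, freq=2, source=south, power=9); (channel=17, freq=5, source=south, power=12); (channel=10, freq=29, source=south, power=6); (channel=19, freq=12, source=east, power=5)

No, No, No, Yes

The simplest hypothesis consistent with all the labels is: source is not south AND channel ≥ 3.
(channel=10, freq=2, source=south, power=9): source is south, channel = 10 — fails this test, so No. (channel=17, freq=5, source=south, power=12): source is south, channel = 17 — fails this test, so No. (channel=10, freq=29, source=south, power=6): source is south, channel = 10 — fails this test, so No. (channel=19, freq=12, source=east, power=5): source is east, channel = 19 — satisfies this, so Yes.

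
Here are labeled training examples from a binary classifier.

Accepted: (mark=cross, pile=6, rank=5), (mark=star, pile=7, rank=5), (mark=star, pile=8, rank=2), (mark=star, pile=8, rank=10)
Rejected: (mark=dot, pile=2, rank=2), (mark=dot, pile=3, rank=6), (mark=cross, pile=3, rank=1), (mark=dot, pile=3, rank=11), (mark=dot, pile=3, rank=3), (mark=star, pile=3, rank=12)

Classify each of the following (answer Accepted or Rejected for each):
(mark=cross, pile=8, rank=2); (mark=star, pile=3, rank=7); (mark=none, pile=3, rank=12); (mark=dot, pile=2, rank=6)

Accepted, Rejected, Rejected, Rejected

'Accepted' ⟺ pile ≥ 6.
(mark=cross, pile=8, rank=2) → pile = 8 → Accepted.
(mark=star, pile=3, rank=7) → pile = 3 → Rejected.
(mark=none, pile=3, rank=12) → pile = 3 → Rejected.
(mark=dot, pile=2, rank=6) → pile = 2 → Rejected.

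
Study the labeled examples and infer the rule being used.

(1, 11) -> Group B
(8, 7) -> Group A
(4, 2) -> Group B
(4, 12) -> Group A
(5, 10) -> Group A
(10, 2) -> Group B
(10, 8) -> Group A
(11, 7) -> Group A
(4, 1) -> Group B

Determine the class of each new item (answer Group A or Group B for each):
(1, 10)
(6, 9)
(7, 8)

Group B, Group A, Group A

The pattern is that an item is 'Group A' exactly when: sum ≥ 15.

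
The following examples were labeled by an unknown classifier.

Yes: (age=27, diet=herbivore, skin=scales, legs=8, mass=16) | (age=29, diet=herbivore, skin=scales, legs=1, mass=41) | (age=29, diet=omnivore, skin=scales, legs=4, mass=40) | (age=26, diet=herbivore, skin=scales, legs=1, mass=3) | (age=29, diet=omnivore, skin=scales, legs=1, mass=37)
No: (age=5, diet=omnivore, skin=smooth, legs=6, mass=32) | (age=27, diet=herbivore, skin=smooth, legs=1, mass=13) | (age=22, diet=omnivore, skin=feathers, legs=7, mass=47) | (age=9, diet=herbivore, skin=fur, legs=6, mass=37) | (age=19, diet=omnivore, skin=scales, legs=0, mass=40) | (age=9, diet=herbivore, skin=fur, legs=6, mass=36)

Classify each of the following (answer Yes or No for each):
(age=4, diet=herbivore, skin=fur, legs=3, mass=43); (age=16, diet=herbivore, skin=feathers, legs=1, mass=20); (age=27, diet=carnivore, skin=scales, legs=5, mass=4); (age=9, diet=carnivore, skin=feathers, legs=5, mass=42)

No, No, Yes, No

A rule that fits every label: skin is scales AND age ≥ 22 — true of each 'Yes' example, false of each 'No' one.
(age=4, diet=herbivore, skin=fur, legs=3, mass=43): No (skin is fur, age = 4).
(age=16, diet=herbivore, skin=feathers, legs=1, mass=20): No (skin is feathers, age = 16).
(age=27, diet=carnivore, skin=scales, legs=5, mass=4): Yes (skin is scales, age = 27).
(age=9, diet=carnivore, skin=feathers, legs=5, mass=42): No (skin is feathers, age = 9).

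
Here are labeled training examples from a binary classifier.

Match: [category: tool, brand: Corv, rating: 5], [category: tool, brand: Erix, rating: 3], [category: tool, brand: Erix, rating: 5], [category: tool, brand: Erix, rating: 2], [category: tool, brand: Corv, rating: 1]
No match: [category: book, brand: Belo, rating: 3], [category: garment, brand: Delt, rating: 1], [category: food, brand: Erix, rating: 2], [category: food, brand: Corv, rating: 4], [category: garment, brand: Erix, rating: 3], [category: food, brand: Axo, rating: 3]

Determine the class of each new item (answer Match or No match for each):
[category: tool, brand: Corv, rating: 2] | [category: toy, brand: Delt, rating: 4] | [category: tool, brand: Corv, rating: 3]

Match, No match, Match

The pattern is that an item is 'Match' exactly when: category is tool.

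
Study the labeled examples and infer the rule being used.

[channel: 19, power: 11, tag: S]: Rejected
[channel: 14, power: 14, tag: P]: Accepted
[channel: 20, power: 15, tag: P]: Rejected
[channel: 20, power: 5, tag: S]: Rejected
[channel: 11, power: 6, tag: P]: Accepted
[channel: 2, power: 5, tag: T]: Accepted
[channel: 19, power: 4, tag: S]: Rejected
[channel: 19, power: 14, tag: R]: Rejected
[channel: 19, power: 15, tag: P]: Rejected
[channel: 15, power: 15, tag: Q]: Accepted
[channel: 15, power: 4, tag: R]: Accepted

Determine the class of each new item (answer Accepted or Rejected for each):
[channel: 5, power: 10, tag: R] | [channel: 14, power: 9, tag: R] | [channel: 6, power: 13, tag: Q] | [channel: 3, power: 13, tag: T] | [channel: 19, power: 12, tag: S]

Accepted, Accepted, Accepted, Accepted, Rejected

A rule that fits every label: channel ≤ 15 — true of each 'Accepted' example, false of each 'Rejected' one.
[channel: 5, power: 10, tag: R] — channel = 5, hence Accepted. [channel: 14, power: 9, tag: R] — channel = 14, hence Accepted. [channel: 6, power: 13, tag: Q] — channel = 6, hence Accepted. [channel: 3, power: 13, tag: T] — channel = 3, hence Accepted. [channel: 19, power: 12, tag: S] — channel = 19, hence Rejected.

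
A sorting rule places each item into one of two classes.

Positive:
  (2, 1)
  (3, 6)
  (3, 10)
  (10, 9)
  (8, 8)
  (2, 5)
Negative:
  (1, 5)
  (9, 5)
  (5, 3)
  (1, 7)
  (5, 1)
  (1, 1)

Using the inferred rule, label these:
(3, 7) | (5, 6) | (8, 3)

Negative, Positive, Positive

All 'Positive' examples share one property — product is even — and every 'Negative' example lacks it.
Negative: (3, 7), since 3·7 = 21. Positive: (5, 6), since 5·6 = 30. Positive: (8, 3), since 8·3 = 24.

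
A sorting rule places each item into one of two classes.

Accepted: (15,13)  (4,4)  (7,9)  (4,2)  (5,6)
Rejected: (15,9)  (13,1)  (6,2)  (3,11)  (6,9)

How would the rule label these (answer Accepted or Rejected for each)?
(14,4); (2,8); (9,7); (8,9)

Rejected, Rejected, Accepted, Accepted

'Accepted' ⟺ |first − second| ≤ 2.
(14,4): |14−4| = 10, lacks this property → Rejected. (2,8): |2−8| = 6, lacks this property → Rejected. (9,7): |9−7| = 2, fits → Accepted. (8,9): |8−9| = 1, fits → Accepted.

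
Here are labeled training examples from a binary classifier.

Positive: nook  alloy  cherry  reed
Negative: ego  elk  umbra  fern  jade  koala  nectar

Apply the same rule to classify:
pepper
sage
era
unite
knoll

Positive, Negative, Negative, Negative, Positive

Comparing the two groups points to one rule — has a double letter.
pepper — 'pp' doubled, hence Positive. sage — no doubled letter, hence Negative. era — no doubled letter, hence Negative. unite — no doubled letter, hence Negative. knoll — 'll' doubled, hence Positive.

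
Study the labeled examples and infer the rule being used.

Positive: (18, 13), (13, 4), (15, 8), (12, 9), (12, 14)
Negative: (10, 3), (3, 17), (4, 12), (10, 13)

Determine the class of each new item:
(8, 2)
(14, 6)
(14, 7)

Negative, Positive, Positive

Every 'Positive' example satisfies: first ≥ 12. None of the 'Negative' examples do.
(8, 2): Negative (first 8). (14, 6): Positive (first 14). (14, 7): Positive (first 14).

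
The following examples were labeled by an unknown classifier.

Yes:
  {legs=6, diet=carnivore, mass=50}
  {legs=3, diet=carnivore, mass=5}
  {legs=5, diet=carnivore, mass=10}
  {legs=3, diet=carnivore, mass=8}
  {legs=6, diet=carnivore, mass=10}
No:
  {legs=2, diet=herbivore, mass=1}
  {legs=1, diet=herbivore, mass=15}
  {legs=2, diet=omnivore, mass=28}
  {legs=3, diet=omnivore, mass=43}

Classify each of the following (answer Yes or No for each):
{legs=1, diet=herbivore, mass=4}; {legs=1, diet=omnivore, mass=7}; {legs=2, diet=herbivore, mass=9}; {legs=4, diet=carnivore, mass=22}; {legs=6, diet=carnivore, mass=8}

No, No, No, Yes, Yes

The pattern is that an item is 'Yes' exactly when: diet is carnivore.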